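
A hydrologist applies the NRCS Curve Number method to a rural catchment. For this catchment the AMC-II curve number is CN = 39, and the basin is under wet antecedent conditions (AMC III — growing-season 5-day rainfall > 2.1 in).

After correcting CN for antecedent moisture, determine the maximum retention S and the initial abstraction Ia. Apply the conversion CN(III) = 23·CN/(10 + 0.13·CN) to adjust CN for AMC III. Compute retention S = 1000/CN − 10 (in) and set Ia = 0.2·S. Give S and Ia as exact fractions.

CN(III) from CN(II)=39: (23·39)/(10 + 0.13·39) = 89700/1507 ≈ 59.522
Retention S: 1000/CN − 10 with CN=59.522 → S = 6100/897 ≈ 6.800 in
Initial abstraction Ia = S/5 = (6100/897)/5 = 1220/897 ≈ 1.360 in

S = 6100/897 in ≈ 6.800 in; Ia = 1220/897 in ≈ 1.360 in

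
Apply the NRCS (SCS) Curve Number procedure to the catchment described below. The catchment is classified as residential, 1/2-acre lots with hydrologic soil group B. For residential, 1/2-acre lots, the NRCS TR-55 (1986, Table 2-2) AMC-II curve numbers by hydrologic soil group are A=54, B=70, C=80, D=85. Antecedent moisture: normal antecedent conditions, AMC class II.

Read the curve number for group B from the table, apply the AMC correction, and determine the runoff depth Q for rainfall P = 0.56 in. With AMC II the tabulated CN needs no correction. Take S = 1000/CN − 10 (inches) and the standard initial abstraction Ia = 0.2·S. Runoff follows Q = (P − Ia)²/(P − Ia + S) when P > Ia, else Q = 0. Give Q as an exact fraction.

Q = 0 in ≈ 0.000 in

NRCS table: residential, 1/2-acre lots, soil group B → CN(II) = 70
Average conditions: CN = 70 (no AMC adjustment).
S = 1000/70 − 10 = 30/7 in ≈ 4.286 in
Initial abstraction Ia = S/5 = (30/7)/5 = 6/7 ≈ 0.857 in
P = 0.560 ≤ Ia = 0.857 in: entire storm abstracted, Q = 0.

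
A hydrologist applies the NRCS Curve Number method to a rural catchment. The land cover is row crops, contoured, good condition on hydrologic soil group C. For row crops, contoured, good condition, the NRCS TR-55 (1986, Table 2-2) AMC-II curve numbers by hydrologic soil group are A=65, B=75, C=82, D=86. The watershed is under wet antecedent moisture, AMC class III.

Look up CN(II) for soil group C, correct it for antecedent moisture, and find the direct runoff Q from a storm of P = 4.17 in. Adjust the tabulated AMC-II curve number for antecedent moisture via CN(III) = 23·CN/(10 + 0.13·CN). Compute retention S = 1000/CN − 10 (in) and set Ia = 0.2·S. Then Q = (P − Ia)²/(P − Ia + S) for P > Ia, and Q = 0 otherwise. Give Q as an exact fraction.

NRCS table: row crops, contoured, good condition, soil group C → CN(II) = 82
Adjust CN=82 to AMC III: 23·82/(10 + 0.13·82) → 1886 ÷ (1033/50) = 94300/1033 ≈ 91.288
Retention S: 1000/CN − 10 with CN=91.288 → S = 900/943 ≈ 0.954 in
Initial abstraction Ia = S/5 = (900/943)/5 = 180/943 ≈ 0.191 in
Since P=4.170 > Ia=0.191: effective rainfall P−Ia = 375231/94300 in
Runoff Q = (P−Ia)²/(P−Ia+S) = (3.979)²/(3.979+0.954) = 46932767787/14623761100 ≈ 3.209 in

Q = 46932767787/14623761100 in ≈ 3.209 in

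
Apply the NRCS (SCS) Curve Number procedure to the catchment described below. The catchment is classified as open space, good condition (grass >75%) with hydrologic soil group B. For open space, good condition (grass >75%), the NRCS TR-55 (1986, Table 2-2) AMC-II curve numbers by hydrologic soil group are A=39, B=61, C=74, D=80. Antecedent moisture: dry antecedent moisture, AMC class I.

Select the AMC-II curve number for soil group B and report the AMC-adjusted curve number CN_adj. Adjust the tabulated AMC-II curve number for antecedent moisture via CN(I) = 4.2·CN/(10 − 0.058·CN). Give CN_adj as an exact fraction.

CN_adj = 42700/1077 ≈ 39.647

NRCS table: open space, good condition (grass >75%), soil group B → CN(II) = 61
Adjust CN=61 to AMC I: 4.2·61/(10 − 0.058·61) → (1281/5) ÷ (3231/500) = 42700/1077 ≈ 39.647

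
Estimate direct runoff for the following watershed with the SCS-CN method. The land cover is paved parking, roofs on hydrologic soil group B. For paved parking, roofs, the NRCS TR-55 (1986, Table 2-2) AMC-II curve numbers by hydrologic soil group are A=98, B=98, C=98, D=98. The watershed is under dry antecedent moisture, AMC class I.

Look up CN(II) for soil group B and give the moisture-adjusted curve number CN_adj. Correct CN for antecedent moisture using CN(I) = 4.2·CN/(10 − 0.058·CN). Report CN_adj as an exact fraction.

CN_adj = 102900/1079 ≈ 95.366

NRCS table: paved parking, roofs, soil group B → CN(II) = 98
Dry (AMC I): CN(I) = 4.2·98/(10 − 0.058·98) = (2058/5)/(1079/250) = 102900/1079 ≈ 95.366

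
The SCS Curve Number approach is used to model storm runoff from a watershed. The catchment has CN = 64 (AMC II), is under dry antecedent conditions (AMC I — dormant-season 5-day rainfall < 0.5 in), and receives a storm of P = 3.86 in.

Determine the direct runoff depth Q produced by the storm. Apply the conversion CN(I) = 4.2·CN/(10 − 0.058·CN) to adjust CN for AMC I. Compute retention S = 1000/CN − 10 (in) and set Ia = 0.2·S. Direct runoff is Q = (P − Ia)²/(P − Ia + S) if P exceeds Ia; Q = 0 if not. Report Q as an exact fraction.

Q = 683929/7141400 in ≈ 0.096 in

Adjust CN=64 to AMC I: 4.2·64/(10 − 0.058·64) → (1344/5) ÷ (786/125) = 5600/131 ≈ 42.748
Max retention: S = 1000/(5600/131) − 10 = 375/28 in (≈ 13.393 in)
Initial abstraction Ia = S/5 = (375/28)/5 = 75/28 ≈ 2.679 in
Since P=3.860 > Ia=2.679: effective rainfall P−Ia = 827/700 in
Runoff Q = (P−Ia)²/(P−Ia+S) = (1.181)²/(1.181+13.393) = 683929/7141400 ≈ 0.096 in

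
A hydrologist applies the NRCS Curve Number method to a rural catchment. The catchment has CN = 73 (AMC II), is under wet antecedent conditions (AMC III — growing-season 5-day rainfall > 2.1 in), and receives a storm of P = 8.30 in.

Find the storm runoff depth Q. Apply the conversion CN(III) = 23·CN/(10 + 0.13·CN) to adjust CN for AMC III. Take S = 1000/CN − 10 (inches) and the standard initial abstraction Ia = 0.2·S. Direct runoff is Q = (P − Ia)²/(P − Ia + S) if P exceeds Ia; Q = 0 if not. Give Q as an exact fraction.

Q = 17944477849/2702468030 in ≈ 6.640 in

Wet (AMC III): CN(III) = 23·73/(10 + 0.13·73) = 1679/(1949/100) = 167900/1949 ≈ 86.147
S = 1000/(167900/1949) − 10 = 2700/1679 in ≈ 1.608 in
Initial abstraction Ia = S/5 = (2700/1679)/5 = 540/1679 ≈ 0.322 in
P − Ia = 8.300 − 0.322 = 133957/16790 ≈ 7.978 in (> 0, runoff occurs)
Q = (133957/16790)²/((133957/16790) + 2700/1679) = (17944477849/281904100)/(160957/16790) = 17944477849/2702468030 in ≈ 6.640 in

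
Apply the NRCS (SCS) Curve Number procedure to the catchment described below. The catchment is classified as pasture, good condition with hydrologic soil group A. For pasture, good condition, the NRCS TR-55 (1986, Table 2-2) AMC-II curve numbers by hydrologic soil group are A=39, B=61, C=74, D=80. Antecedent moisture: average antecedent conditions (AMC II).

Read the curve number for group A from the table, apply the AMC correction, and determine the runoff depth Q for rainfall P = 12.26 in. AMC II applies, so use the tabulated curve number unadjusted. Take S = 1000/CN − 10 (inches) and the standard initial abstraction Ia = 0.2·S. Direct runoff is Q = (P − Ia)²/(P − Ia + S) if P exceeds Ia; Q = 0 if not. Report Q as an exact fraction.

NRCS table: pasture, good condition, soil group A → CN(II) = 39
Average conditions: CN = 39 (no AMC adjustment).
S = 1000/39 − 10 = 610/39 in ≈ 15.641 in
Ia = 0.2·(610/39) = 122/39 in ≈ 3.128 in
Since P=12.260 > Ia=3.128: effective rainfall P−Ia = 17807/1950 in
Runoff Q = (P−Ia)²/(P−Ia+S) = (9.132)²/(9.132+15.641) = 317089249/94198650 ≈ 3.366 in

Q = 317089249/94198650 in ≈ 3.366 in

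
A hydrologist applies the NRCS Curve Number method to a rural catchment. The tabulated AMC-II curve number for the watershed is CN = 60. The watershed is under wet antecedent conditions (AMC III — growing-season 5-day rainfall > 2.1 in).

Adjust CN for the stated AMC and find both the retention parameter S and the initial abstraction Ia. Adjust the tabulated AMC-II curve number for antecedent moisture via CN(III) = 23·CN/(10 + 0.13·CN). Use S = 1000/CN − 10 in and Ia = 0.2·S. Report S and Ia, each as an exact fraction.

Wet (AMC III): CN(III) = 23·60/(10 + 0.13·60) = 1380/(89/5) = 6900/89 ≈ 77.528
Retention S: 1000/CN − 10 with CN=77.528 → S = 200/69 ≈ 2.899 in
Ia = 0.2S: 0.2·2.899 = 0.580 in (exactly 40/69)

S = 200/69 in ≈ 2.899 in; Ia = 40/69 in ≈ 0.580 in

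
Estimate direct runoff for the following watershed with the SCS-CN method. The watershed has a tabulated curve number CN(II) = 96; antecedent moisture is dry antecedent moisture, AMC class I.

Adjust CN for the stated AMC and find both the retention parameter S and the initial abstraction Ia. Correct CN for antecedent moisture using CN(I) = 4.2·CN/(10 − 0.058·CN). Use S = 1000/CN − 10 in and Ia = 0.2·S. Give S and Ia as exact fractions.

Dry (AMC I): CN(I) = 4.2·96/(10 − 0.058·96) = (2016/5)/(554/125) = 25200/277 ≈ 90.975
S = 1000/(25200/277) − 10 = 125/126 in ≈ 0.992 in
Initial abstraction Ia = S/5 = (125/126)/5 = 25/126 ≈ 0.198 in

S = 125/126 in ≈ 0.992 in; Ia = 25/126 in ≈ 0.198 in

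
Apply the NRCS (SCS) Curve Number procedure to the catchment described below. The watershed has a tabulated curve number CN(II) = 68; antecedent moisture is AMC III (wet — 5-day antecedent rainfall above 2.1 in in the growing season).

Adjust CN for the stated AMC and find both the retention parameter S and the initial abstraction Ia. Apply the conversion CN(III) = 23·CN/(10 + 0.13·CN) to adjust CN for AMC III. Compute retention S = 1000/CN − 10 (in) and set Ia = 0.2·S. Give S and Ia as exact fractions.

S = 800/391 in ≈ 2.046 in; Ia = 160/391 in ≈ 0.409 in

Adjust CN=68 to AMC III: 23·68/(10 + 0.13·68) → 1564 ÷ (471/25) = 39100/471 ≈ 83.015
Max retention: S = 1000/(39100/471) − 10 = 800/391 in (≈ 2.046 in)
Ia = 0.2·(800/391) = 160/391 in ≈ 0.409 in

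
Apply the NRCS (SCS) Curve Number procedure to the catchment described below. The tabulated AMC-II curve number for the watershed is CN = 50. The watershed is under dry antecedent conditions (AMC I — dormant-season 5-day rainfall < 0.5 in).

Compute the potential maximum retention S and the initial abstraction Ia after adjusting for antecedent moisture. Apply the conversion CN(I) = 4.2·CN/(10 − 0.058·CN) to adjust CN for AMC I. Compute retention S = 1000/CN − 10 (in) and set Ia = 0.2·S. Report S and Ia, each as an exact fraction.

CN(I) from CN(II)=50: (4.2·50)/(10 − 0.058·50) = 2100/71 ≈ 29.577
S = 1000/(2100/71) − 10 = 500/21 in ≈ 23.810 in
Initial abstraction Ia = S/5 = (500/21)/5 = 100/21 ≈ 4.762 in

S = 500/21 in ≈ 23.810 in; Ia = 100/21 in ≈ 4.762 in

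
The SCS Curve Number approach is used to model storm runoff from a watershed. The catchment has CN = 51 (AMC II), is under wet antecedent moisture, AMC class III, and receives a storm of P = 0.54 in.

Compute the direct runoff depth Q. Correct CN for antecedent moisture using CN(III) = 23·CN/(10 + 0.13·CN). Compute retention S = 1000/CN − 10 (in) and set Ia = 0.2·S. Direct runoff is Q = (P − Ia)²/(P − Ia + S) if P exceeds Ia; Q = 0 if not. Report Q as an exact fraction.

Wet (AMC III): CN(III) = 23·51/(10 + 0.13·51) = 1173/(1663/100) = 117300/1663 ≈ 70.535
S = 1000/(117300/1663) − 10 = 4900/1173 in ≈ 4.177 in
Ia = 0.2·(4900/1173) = 980/1173 in ≈ 0.835 in
P = 0.540 ≤ Ia = 0.835 in: entire storm abstracted, Q = 0.

Q = 0 in ≈ 0.000 in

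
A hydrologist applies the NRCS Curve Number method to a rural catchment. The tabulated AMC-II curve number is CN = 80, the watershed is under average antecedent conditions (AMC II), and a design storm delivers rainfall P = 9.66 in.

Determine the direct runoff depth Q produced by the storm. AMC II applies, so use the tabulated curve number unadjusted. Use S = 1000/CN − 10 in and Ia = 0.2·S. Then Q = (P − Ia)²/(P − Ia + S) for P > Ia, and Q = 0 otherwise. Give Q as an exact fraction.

AMC II — tabulated CN = 80 applies directly.
Max retention: S = 1000/80 − 10 = 5/2 in (≈ 2.500 in)
Ia = 0.2·(5/2) = 1/2 in ≈ 0.500 in
Since P=9.660 > Ia=0.500: effective rainfall P−Ia = 229/25 in
Runoff Q = (P−Ia)²/(P−Ia+S) = (9.160)²/(9.160+2.500) = 104882/14575 ≈ 7.196 in

Q = 104882/14575 in ≈ 7.196 in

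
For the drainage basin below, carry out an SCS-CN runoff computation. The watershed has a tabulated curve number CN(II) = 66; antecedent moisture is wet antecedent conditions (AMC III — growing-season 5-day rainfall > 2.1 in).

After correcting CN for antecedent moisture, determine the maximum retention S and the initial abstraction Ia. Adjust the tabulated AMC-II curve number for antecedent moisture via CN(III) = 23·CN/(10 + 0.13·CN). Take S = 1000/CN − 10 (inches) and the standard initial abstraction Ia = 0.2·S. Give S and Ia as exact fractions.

Adjust CN=66 to AMC III: 23·66/(10 + 0.13·66) → 1518 ÷ (929/50) = 75900/929 ≈ 81.701
Max retention: S = 1000/(75900/929) − 10 = 1700/759 in (≈ 2.240 in)
Ia = 0.2S: 0.2·2.240 = 0.448 in (exactly 340/759)

S = 1700/759 in ≈ 2.240 in; Ia = 340/759 in ≈ 0.448 in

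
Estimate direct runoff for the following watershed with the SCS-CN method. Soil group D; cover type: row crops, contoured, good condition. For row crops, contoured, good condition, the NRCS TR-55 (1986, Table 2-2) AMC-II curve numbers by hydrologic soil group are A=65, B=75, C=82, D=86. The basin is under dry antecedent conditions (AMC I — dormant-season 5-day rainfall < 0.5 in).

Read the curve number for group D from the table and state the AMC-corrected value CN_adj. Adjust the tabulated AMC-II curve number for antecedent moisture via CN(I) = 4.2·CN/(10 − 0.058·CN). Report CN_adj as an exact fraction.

CN_adj = 12900/179 ≈ 72.067

NRCS table: row crops, contoured, good condition, soil group D → CN(II) = 86
CN(I) from CN(II)=86: (4.2·86)/(10 − 0.058·86) = 12900/179 ≈ 72.067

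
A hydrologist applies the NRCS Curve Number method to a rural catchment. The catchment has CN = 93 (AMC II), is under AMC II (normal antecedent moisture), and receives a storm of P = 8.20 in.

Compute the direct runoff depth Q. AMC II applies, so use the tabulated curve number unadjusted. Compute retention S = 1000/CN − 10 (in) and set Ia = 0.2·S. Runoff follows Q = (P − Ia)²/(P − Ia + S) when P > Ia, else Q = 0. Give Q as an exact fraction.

Q = 14010049/1903245 in ≈ 7.361 in

AMC II — tabulated CN = 93 applies directly.
Max retention: S = 1000/93 − 10 = 70/93 in (≈ 0.753 in)
Ia = 0.2S: 0.2·0.753 = 0.151 in (exactly 14/93)
Since P=8.200 > Ia=0.151: effective rainfall P−Ia = 3743/465 in
Runoff Q = (P−Ia)²/(P−Ia+S) = (8.049)²/(8.049+0.753) = 14010049/1903245 ≈ 7.361 in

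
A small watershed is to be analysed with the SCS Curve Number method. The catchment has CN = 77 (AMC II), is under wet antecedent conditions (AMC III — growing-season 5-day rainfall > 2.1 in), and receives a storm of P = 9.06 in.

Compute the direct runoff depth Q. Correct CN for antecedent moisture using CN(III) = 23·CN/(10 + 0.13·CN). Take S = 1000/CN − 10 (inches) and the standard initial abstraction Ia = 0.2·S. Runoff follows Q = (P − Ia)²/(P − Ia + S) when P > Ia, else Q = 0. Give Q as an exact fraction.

Q = 1147922161/149691850 in ≈ 7.669 in

Adjust CN=77 to AMC III: 23·77/(10 + 0.13·77) → 1771 ÷ (2001/100) = 7700/87 ≈ 88.506
Retention S: 1000/CN − 10 with CN=88.506 → S = 100/77 ≈ 1.299 in
Ia = 0.2S: 0.2·1.299 = 0.260 in (exactly 20/77)
P − Ia = 9.060 − 0.260 = 33881/3850 ≈ 8.800 in (> 0, runoff occurs)
Q = (33881/3850)²/((33881/3850) + 100/77) = (1147922161/14822500)/(38881/3850) = 1147922161/149691850 in ≈ 7.669 in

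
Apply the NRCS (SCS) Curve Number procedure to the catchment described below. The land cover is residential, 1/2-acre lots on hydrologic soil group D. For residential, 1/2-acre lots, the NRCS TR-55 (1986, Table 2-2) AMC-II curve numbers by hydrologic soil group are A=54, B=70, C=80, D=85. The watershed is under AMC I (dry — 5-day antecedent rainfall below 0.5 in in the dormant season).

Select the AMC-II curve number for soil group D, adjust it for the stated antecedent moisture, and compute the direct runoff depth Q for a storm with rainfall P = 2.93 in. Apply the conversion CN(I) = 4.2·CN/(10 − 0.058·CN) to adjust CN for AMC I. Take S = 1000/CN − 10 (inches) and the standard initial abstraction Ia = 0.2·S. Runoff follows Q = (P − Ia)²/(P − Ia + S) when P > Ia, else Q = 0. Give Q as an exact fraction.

NRCS table: residential, 1/2-acre lots, soil group D → CN(II) = 85
Adjust CN=85 to AMC I: 4.2·85/(10 − 0.058·85) → 357 ÷ (507/100) = 11900/169 ≈ 70.414
Max retention: S = 1000/(11900/169) − 10 = 500/119 in (≈ 4.202 in)
Ia = 0.2S: 0.2·4.202 = 0.840 in (exactly 100/119)
P − Ia = 2.930 − 0.840 = 24867/11900 ≈ 2.090 in (> 0, runoff occurs)
Runoff Q = (P−Ia)²/(P−Ia+S) = (2.090)²/(2.090+4.202) = 618367689/890917300 ≈ 0.694 in

Q = 618367689/890917300 in ≈ 0.694 in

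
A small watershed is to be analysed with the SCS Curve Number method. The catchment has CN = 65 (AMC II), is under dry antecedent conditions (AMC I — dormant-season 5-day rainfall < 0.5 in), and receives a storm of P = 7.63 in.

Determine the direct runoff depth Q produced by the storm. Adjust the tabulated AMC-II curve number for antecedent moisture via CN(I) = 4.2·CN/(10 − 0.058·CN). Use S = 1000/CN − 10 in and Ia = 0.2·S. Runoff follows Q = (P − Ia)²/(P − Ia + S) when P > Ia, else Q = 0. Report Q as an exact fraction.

Q = 390339049/272052300 in ≈ 1.435 in

CN(I) from CN(II)=65: (4.2·65)/(10 − 0.058·65) = 3900/89 ≈ 43.820
Retention S: 1000/CN − 10 with CN=43.820 → S = 500/39 ≈ 12.821 in
Ia = 0.2·(500/39) = 100/39 in ≈ 2.564 in
P − Ia = 7.630 − 2.564 = 19757/3900 ≈ 5.066 in (> 0, runoff occurs)
Q = (19757/3900)²/((19757/3900) + 500/39) = (390339049/15210000)/(69757/3900) = 390339049/272052300 in ≈ 1.435 in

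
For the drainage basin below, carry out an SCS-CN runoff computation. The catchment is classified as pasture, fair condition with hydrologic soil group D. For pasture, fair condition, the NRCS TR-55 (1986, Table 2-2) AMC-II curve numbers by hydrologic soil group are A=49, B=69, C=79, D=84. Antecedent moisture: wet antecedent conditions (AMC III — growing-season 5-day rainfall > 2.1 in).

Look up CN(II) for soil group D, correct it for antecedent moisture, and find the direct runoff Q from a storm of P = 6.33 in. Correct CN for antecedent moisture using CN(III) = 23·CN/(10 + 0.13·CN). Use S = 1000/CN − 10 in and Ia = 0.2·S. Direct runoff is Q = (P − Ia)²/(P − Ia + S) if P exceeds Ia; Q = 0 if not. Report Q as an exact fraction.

Q = 88648512121/16312793700 in ≈ 5.434 in

NRCS table: pasture, fair condition, soil group D → CN(II) = 84
CN(III) from CN(II)=84: (23·84)/(10 + 0.13·84) = 48300/523 ≈ 92.352
S = 1000/(48300/523) − 10 = 400/483 in ≈ 0.828 in
Ia = 0.2·(400/483) = 80/483 in ≈ 0.166 in
P − Ia = 6.330 − 0.166 = 297739/48300 ≈ 6.164 in (> 0, runoff occurs)
Q: (297739/48300)² ÷ (337739/48300) = 88648512121/16312793700 in (≈ 5.434 in)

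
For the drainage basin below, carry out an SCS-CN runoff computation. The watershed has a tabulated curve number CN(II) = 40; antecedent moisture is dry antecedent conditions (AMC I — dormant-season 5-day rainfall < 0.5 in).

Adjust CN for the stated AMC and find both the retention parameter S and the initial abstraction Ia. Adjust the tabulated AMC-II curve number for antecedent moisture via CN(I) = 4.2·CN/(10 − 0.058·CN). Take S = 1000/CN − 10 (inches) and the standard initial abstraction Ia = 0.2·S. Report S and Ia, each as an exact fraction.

Dry (AMC I): CN(I) = 4.2·40/(10 − 0.058·40) = 168/(192/25) = 175/8 ≈ 21.875
Max retention: S = 1000/(175/8) − 10 = 250/7 in (≈ 35.714 in)
Ia = 0.2·(250/7) = 50/7 in ≈ 7.143 in

S = 250/7 in ≈ 35.714 in; Ia = 50/7 in ≈ 7.143 in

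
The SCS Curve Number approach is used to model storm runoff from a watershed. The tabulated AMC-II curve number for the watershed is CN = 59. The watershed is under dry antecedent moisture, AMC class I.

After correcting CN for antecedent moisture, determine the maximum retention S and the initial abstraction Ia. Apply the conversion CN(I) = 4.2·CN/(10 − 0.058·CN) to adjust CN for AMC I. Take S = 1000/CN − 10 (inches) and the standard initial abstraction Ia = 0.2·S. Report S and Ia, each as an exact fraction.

S = 20500/1239 in ≈ 16.546 in; Ia = 4100/1239 in ≈ 3.309 in

Adjust CN=59 to AMC I: 4.2·59/(10 − 0.058·59) → (1239/5) ÷ (3289/500) = 123900/3289 ≈ 37.671
S = 1000/(123900/3289) − 10 = 20500/1239 in ≈ 16.546 in
Ia = 0.2·(20500/1239) = 4100/1239 in ≈ 3.309 in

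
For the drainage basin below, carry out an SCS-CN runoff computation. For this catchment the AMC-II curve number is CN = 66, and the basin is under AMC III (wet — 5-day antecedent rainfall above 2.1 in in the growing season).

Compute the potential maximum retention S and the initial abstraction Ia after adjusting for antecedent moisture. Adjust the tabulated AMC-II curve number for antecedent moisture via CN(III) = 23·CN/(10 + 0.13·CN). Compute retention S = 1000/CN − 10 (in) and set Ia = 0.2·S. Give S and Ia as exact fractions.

S = 1700/759 in ≈ 2.240 in; Ia = 340/759 in ≈ 0.448 in

CN(III) from CN(II)=66: (23·66)/(10 + 0.13·66) = 75900/929 ≈ 81.701
Max retention: S = 1000/(75900/929) − 10 = 1700/759 in (≈ 2.240 in)
Initial abstraction Ia = S/5 = (1700/759)/5 = 340/759 ≈ 0.448 in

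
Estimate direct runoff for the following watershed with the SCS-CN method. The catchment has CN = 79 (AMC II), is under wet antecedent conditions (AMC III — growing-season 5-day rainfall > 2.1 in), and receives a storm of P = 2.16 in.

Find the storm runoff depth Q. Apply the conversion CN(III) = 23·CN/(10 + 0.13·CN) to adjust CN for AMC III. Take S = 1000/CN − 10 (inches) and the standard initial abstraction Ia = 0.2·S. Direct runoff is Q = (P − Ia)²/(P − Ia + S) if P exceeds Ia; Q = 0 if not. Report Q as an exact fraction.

Wet (AMC III): CN(III) = 23·79/(10 + 0.13·79) = 1817/(2027/100) = 181700/2027 ≈ 89.640
Retention S: 1000/CN − 10 with CN=89.640 → S = 2100/1817 ≈ 1.156 in
Ia = 0.2S: 0.2·1.156 = 0.231 in (exactly 420/1817)
Since P=2.160 > Ia=0.231: effective rainfall P−Ia = 87618/45425 in
Q: (87618/45425)² ÷ (140118/45425) = 1279485654/1060810025 in (≈ 1.206 in)

Q = 1279485654/1060810025 in ≈ 1.206 in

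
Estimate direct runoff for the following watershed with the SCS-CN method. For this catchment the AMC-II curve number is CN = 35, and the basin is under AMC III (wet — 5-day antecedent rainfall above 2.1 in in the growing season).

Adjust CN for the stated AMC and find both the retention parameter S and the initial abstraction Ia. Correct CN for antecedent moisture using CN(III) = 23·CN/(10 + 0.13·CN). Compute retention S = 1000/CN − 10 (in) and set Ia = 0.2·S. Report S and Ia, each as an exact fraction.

CN(III) from CN(II)=35: (23·35)/(10 + 0.13·35) = 16100/291 ≈ 55.326
Retention S: 1000/CN − 10 with CN=55.326 → S = 1300/161 ≈ 8.075 in
Initial abstraction Ia = S/5 = (1300/161)/5 = 260/161 ≈ 1.615 in

S = 1300/161 in ≈ 8.075 in; Ia = 260/161 in ≈ 1.615 in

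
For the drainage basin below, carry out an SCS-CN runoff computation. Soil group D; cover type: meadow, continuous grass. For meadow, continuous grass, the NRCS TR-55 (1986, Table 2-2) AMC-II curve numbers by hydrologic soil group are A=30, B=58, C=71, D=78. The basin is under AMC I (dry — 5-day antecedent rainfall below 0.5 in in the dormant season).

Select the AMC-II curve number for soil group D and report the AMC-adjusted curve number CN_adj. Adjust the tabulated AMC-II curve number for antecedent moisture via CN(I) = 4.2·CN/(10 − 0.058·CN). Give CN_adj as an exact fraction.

CN_adj = 81900/1369 ≈ 59.825

NRCS table: meadow, continuous grass, soil group D → CN(II) = 78
CN(I) from CN(II)=78: (4.2·78)/(10 − 0.058·78) = 81900/1369 ≈ 59.825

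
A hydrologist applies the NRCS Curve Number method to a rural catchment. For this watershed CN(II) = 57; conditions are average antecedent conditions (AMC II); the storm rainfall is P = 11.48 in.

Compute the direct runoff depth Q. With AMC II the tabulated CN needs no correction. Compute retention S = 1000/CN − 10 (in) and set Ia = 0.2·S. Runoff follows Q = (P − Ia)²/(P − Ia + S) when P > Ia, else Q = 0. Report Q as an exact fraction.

AMC II — tabulated CN = 57 applies directly.
Retention S: 1000/CN − 10 with CN=57.000 → S = 430/57 ≈ 7.544 in
Ia = 0.2S: 0.2·7.544 = 1.509 in (exactly 86/57)
P − Ia = 11.480 − 1.509 = 14209/1425 ≈ 9.971 in (> 0, runoff occurs)
Q: (14209/1425)² ÷ (24959/1425) = 201895681/35566575 in (≈ 5.677 in)

Q = 201895681/35566575 in ≈ 5.677 in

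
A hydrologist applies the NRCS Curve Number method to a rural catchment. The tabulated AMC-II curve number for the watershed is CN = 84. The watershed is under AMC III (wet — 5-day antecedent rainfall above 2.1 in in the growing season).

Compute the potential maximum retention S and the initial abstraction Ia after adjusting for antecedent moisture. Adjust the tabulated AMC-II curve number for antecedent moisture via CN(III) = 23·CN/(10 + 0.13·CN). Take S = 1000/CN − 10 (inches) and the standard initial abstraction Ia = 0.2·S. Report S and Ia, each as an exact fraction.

Adjust CN=84 to AMC III: 23·84/(10 + 0.13·84) → 1932 ÷ (523/25) = 48300/523 ≈ 92.352
Retention S: 1000/CN − 10 with CN=92.352 → S = 400/483 ≈ 0.828 in
Ia = 0.2S: 0.2·0.828 = 0.166 in (exactly 80/483)

S = 400/483 in ≈ 0.828 in; Ia = 80/483 in ≈ 0.166 in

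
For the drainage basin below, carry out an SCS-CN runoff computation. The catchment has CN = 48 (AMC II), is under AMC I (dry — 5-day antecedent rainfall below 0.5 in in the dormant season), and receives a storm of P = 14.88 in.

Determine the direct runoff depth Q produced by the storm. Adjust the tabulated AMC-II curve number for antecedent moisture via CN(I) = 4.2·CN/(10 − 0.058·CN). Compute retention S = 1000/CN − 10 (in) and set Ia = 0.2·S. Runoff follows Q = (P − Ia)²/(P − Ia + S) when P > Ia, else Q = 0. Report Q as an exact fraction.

Q = 234426721/88099200 in ≈ 2.661 in

Dry (AMC I): CN(I) = 4.2·48/(10 − 0.058·48) = (1008/5)/(902/125) = 12600/451 ≈ 27.938
Retention S: 1000/CN − 10 with CN=27.938 → S = 1625/63 ≈ 25.794 in
Ia = 0.2·(1625/63) = 325/63 in ≈ 5.159 in
Since P=14.880 > Ia=5.159: effective rainfall P−Ia = 15311/1575 in
Runoff Q = (P−Ia)²/(P−Ia+S) = (9.721)²/(9.721+25.794) = 234426721/88099200 ≈ 2.661 in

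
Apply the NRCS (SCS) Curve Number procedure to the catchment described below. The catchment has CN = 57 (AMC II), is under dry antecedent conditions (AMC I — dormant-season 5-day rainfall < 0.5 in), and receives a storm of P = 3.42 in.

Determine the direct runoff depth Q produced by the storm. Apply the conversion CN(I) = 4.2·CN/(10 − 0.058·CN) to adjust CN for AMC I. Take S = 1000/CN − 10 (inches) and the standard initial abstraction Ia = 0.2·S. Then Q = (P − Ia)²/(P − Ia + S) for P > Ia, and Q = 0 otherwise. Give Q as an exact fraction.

Q = 0 in ≈ 0.000 in

CN(I) from CN(II)=57: (4.2·57)/(10 − 0.058·57) = 119700/3347 ≈ 35.763
Retention S: 1000/CN − 10 with CN=35.763 → S = 21500/1197 ≈ 17.962 in
Ia = 0.2S: 0.2·17.962 = 3.592 in (exactly 4300/1197)
P = 3.420 ≤ Ia = 3.592 in: entire storm abstracted, Q = 0.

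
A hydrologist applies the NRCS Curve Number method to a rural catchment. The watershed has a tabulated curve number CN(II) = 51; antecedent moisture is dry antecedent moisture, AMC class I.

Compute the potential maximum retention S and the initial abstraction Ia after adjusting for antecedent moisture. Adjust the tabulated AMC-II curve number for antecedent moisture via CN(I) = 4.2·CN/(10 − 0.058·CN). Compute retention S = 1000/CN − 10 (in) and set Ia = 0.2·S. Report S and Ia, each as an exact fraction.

Adjust CN=51 to AMC I: 4.2·51/(10 − 0.058·51) → (1071/5) ÷ (3521/500) = 15300/503 ≈ 30.417
Max retention: S = 1000/(15300/503) − 10 = 3500/153 in (≈ 22.876 in)
Ia = 0.2S: 0.2·22.876 = 4.575 in (exactly 700/153)

S = 3500/153 in ≈ 22.876 in; Ia = 700/153 in ≈ 4.575 in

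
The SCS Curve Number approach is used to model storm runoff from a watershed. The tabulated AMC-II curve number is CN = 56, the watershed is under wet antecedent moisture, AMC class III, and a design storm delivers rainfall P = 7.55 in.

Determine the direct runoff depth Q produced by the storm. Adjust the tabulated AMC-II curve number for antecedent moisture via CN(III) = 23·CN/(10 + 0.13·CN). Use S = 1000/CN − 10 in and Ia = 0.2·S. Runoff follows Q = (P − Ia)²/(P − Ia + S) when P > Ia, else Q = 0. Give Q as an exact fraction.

Adjust CN=56 to AMC III: 23·56/(10 + 0.13·56) → 1288 ÷ (432/25) = 4025/54 ≈ 74.537
S = 1000/(4025/54) − 10 = 550/161 in ≈ 3.416 in
Ia = 0.2S: 0.2·3.416 = 0.683 in (exactly 110/161)
P − Ia = 7.550 − 0.683 = 22111/3220 ≈ 6.867 in (> 0, runoff occurs)
Runoff Q = (P−Ia)²/(P−Ia+S) = (6.867)²/(6.867+3.416) = 488896321/106617420 ≈ 4.586 in

Q = 488896321/106617420 in ≈ 4.586 in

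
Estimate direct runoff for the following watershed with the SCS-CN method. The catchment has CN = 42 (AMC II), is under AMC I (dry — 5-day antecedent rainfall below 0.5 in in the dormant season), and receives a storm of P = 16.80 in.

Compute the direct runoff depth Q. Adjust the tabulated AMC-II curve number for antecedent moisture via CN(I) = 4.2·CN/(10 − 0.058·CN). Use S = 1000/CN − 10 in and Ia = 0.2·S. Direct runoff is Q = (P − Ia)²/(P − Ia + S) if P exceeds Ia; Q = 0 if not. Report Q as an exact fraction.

Adjust CN=42 to AMC I: 4.2·42/(10 − 0.058·42) → (882/5) ÷ (1891/250) = 44100/1891 ≈ 23.321
Retention S: 1000/CN − 10 with CN=23.321 → S = 14500/441 ≈ 32.880 in
Ia = 0.2·(14500/441) = 2900/441 in ≈ 6.576 in
Excess rainfall: 16.800 − 6.576 = 10.224 in; P > Ia so Q > 0
Q: (22544/2205)² ÷ (95044/2205) = 127057984/52393005 in (≈ 2.425 in)

Q = 127057984/52393005 in ≈ 2.425 in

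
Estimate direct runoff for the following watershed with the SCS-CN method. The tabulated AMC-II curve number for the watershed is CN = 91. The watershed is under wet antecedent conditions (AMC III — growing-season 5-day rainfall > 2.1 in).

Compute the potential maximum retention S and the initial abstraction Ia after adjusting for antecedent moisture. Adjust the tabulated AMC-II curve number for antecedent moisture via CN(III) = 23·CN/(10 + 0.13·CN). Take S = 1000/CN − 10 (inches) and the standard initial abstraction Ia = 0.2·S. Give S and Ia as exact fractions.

Wet (AMC III): CN(III) = 23·91/(10 + 0.13·91) = 2093/(2183/100) = 209300/2183 ≈ 95.877
Max retention: S = 1000/(209300/2183) − 10 = 900/2093 in (≈ 0.430 in)
Ia = 0.2S: 0.2·0.430 = 0.086 in (exactly 180/2093)

S = 900/2093 in ≈ 0.430 in; Ia = 180/2093 in ≈ 0.086 in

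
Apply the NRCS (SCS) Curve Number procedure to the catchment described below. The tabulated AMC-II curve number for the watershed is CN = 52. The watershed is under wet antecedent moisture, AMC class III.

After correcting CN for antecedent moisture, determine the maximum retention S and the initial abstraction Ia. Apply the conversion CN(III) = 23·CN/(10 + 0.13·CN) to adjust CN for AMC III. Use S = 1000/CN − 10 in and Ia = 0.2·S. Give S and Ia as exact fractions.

CN(III) from CN(II)=52: (23·52)/(10 + 0.13·52) = 29900/419 ≈ 71.360
S = 1000/(29900/419) − 10 = 1200/299 in ≈ 4.013 in
Ia = 0.2·(1200/299) = 240/299 in ≈ 0.803 in

S = 1200/299 in ≈ 4.013 in; Ia = 240/299 in ≈ 0.803 in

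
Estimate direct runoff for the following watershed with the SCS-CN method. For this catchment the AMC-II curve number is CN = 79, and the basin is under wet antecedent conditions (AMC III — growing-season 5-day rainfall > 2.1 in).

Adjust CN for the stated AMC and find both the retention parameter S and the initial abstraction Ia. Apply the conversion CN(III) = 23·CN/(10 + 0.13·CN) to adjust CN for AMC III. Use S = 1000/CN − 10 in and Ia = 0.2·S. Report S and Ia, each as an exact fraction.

Wet (AMC III): CN(III) = 23·79/(10 + 0.13·79) = 1817/(2027/100) = 181700/2027 ≈ 89.640
Max retention: S = 1000/(181700/2027) − 10 = 2100/1817 in (≈ 1.156 in)
Ia = 0.2S: 0.2·1.156 = 0.231 in (exactly 420/1817)

S = 2100/1817 in ≈ 1.156 in; Ia = 420/1817 in ≈ 0.231 in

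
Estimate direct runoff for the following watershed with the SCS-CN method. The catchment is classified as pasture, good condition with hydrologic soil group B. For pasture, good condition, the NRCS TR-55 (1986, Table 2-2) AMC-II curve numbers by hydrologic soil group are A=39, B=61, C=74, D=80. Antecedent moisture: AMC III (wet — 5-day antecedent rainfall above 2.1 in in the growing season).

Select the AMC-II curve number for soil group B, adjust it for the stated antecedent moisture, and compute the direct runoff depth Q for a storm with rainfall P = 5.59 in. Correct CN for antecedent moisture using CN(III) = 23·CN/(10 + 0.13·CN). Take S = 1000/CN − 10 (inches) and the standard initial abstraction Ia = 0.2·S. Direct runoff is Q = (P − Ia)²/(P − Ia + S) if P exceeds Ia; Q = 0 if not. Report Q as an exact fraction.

NRCS table: pasture, good condition, soil group B → CN(II) = 61
CN(III) from CN(II)=61: (23·61)/(10 + 0.13·61) = 140300/1793 ≈ 78.249
Max retention: S = 1000/(140300/1793) − 10 = 3900/1403 in (≈ 2.780 in)
Initial abstraction Ia = S/5 = (3900/1403)/5 = 780/1403 ≈ 0.556 in
Since P=5.590 > Ia=0.556: effective rainfall P−Ia = 706277/140300 in
Q: (706277/140300)² ÷ (1096277/140300) = 38371323133/11831358700 in (≈ 3.243 in)

Q = 38371323133/11831358700 in ≈ 3.243 in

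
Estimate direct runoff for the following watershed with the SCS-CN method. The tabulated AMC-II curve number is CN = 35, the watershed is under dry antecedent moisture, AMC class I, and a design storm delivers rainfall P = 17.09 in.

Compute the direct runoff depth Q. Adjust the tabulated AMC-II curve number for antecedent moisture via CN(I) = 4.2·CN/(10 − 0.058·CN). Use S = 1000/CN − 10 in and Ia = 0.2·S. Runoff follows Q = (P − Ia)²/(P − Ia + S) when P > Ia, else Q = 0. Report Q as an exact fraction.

Q = 14695015729/11336978100 in ≈ 1.296 in

Adjust CN=35 to AMC I: 4.2·35/(10 − 0.058·35) → 147 ÷ (797/100) = 14700/797 ≈ 18.444
Max retention: S = 1000/(14700/797) − 10 = 6500/147 in (≈ 44.218 in)
Initial abstraction Ia = S/5 = (6500/147)/5 = 1300/147 ≈ 8.844 in
Since P=17.090 > Ia=8.844: effective rainfall P−Ia = 121223/14700 in
Runoff Q = (P−Ia)²/(P−Ia+S) = (8.246)²/(8.246+44.218) = 14695015729/11336978100 ≈ 1.296 in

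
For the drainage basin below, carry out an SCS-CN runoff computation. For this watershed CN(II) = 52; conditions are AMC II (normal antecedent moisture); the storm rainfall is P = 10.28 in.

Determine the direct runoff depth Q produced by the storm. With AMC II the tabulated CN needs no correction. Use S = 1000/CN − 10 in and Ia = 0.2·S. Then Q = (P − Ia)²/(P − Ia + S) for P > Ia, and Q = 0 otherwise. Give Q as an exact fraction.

Q = 7513081/1865825 in ≈ 4.027 in

AMC II — tabulated CN = 52 applies directly.
Retention S: 1000/CN − 10 with CN=52.000 → S = 120/13 ≈ 9.231 in
Ia = 0.2·(120/13) = 24/13 in ≈ 1.846 in
P − Ia = 10.280 − 1.846 = 2741/325 ≈ 8.434 in (> 0, runoff occurs)
Q = (2741/325)²/((2741/325) + 120/13) = (7513081/105625)/(5741/325) = 7513081/1865825 in ≈ 4.027 in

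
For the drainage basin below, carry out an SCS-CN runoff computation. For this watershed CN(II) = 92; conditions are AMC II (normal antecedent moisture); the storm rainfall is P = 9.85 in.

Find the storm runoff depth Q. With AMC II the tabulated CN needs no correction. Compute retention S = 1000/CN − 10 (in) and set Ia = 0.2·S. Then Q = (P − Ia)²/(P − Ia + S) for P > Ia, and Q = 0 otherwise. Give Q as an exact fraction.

Q = 19811401/2231460 in ≈ 8.878 in

Average conditions: CN = 92 (no AMC adjustment).
S = 1000/92 − 10 = 20/23 in ≈ 0.870 in
Ia = 0.2S: 0.2·0.870 = 0.174 in (exactly 4/23)
Since P=9.850 > Ia=0.174: effective rainfall P−Ia = 4451/460 in
Q = (4451/460)²/((4451/460) + 20/23) = (19811401/211600)/(4851/460) = 19811401/2231460 in ≈ 8.878 in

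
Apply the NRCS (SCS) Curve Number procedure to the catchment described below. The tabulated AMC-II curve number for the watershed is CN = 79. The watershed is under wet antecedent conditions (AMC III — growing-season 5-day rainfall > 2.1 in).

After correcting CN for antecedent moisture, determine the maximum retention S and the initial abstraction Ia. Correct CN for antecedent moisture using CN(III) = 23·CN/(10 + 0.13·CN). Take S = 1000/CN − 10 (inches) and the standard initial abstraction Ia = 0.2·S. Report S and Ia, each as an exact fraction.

S = 2100/1817 in ≈ 1.156 in; Ia = 420/1817 in ≈ 0.231 in

CN(III) from CN(II)=79: (23·79)/(10 + 0.13·79) = 181700/2027 ≈ 89.640
Retention S: 1000/CN − 10 with CN=89.640 → S = 2100/1817 ≈ 1.156 in
Ia = 0.2·(2100/1817) = 420/1817 in ≈ 0.231 in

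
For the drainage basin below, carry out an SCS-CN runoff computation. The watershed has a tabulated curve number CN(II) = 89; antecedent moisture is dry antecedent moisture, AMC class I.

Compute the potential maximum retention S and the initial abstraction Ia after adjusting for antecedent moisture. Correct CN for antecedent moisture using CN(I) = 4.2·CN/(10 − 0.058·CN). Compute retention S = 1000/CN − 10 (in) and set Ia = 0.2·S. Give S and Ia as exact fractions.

S = 5500/1869 in ≈ 2.943 in; Ia = 1100/1869 in ≈ 0.589 in

Adjust CN=89 to AMC I: 4.2·89/(10 − 0.058·89) → (1869/5) ÷ (2419/500) = 186900/2419 ≈ 77.263
S = 1000/(186900/2419) − 10 = 5500/1869 in ≈ 2.943 in
Initial abstraction Ia = S/5 = (5500/1869)/5 = 1100/1869 ≈ 0.589 in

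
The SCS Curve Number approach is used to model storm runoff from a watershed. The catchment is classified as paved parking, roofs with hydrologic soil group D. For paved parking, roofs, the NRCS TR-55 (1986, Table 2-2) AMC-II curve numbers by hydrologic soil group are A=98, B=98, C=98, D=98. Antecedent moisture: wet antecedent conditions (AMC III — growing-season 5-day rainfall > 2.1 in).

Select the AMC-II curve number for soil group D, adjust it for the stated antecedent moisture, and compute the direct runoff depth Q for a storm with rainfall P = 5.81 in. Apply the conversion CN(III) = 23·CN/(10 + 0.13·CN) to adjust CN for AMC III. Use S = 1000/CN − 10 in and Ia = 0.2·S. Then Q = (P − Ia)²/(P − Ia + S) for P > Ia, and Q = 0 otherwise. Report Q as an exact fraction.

Q = 426130867369/74696094900 in ≈ 5.705 in

NRCS table: paved parking, roofs, soil group D → CN(II) = 98
CN(III) from CN(II)=98: (23·98)/(10 + 0.13·98) = 112700/1137 ≈ 99.120
S = 1000/(112700/1137) − 10 = 100/1127 in ≈ 0.089 in
Ia = 0.2S: 0.2·0.089 = 0.018 in (exactly 20/1127)
Excess rainfall: 5.810 − 0.018 = 5.792 in; P > Ia so Q > 0
Runoff Q = (P−Ia)²/(P−Ia+S) = (5.792)²/(5.792+0.089) = 426130867369/74696094900 ≈ 5.705 in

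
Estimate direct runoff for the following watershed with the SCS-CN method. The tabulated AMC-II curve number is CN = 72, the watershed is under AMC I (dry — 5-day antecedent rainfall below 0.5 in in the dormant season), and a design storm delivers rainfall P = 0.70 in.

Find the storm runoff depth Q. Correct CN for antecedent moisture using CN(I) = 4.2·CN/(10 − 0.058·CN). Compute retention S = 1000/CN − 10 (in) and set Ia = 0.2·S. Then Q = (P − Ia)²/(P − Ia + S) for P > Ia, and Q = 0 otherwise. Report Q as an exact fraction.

Adjust CN=72 to AMC I: 4.2·72/(10 − 0.058·72) → (1512/5) ÷ (728/125) = 675/13 ≈ 51.923
Retention S: 1000/CN − 10 with CN=51.923 → S = 250/27 ≈ 9.259 in
Ia = 0.2S: 0.2·9.259 = 1.852 in (exactly 50/27)
P = 0.700 ≤ Ia = 1.852 in: entire storm abstracted, Q = 0.

Q = 0 in ≈ 0.000 in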